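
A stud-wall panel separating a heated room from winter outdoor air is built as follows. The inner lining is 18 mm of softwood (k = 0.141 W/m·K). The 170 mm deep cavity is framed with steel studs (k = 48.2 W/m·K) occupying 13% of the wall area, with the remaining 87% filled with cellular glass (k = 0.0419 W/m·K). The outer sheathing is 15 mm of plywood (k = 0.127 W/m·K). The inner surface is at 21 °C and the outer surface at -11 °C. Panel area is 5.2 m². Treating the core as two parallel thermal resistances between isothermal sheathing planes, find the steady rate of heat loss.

Sheathing layers in series; stud and cavity paths in parallel between them.
R_inner = 0.018/(0.141×5.2) = 0.02455 K/W
R_stud  = 0.17/(48.2×0.13×5.2) = 0.005217 K/W
R_cav   = 0.17/(0.0419×0.87×5.2) = 0.8968 K/W
1/R_core = 1/R_stud + 1/R_cav → R_core = 0.005187 K/W
R_outer = 0.015/(0.127×5.2) = 0.02271 K/W
R_total = 0.05245 K/W
Q = ΔT/R_total = 32/0.05245

Q ≈ 610 W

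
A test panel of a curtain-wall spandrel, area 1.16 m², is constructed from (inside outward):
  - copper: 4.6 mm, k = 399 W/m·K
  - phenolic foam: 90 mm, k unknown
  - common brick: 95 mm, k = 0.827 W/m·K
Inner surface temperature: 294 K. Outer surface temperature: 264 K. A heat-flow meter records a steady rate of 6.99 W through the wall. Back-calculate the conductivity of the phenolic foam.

Series thermal resistances:
R_copper = L/(kA) = 0.0046/(399×1.16) = 9.939×10^-6 K/W
R_common brick = L/(kA) = 0.095/(0.827×1.16) = 0.09903 K/W
Sum of known resistances R_other = 0.09904 K/W
Total R = ΔT/Q = 30/6.99 = 4.292 K/W
R_phenolic foam = R_total − R_other = 4.193 K/W
k = L/(R·A) = 0.09/(4.193×1.16)

k ≈ 0.0185 W/(m·K)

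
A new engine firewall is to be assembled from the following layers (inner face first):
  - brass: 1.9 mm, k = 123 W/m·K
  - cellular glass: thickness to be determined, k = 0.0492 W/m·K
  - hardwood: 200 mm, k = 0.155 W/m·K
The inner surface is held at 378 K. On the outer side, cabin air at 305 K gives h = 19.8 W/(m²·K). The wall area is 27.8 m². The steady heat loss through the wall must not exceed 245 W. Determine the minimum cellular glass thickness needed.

L ≈ 342 mm

Treating each layer as a thermal resistance in series:
R_brass = L/(kA) = 0.0019/(123×27.8) = 5.557×10^-7 K/W
R_hardwood = L/(kA) = 0.2/(0.155×27.8) = 0.04641 K/W
R_outer film = 1/(h_o·A) = 1/(19.8×27.8) = 0.001817 K/W
Sum of the known resistances R_other = 0.04823 K/W
Required total resistance R_tot = ΔT/Q_allow = 73/245 = 0.298 K/W
R_cellular glass = R_tot − R_other = 0.2497 K/W
L = R·k·A = 0.2497×0.0492×27.8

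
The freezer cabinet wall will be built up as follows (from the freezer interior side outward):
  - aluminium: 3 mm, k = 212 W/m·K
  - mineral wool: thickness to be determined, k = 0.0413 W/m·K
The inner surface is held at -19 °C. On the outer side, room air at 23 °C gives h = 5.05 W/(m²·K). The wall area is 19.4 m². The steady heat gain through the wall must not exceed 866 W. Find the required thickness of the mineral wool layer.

Model the wall as resistances in series:
R_aluminium = L/(kA) = 0.003/(212×19.4) = 7.294×10^-7 K/W
R_outer film = 1/(h_o·A) = 1/(5.05×19.4) = 0.01021 K/W
Sum of the known resistances R_other = 0.01021 K/W
Required total resistance R_tot = ΔT/Q_allow = 42/866 = 0.0485 K/W
R_mineral wool = R_tot − R_other = 0.03829 K/W
L = R·k·A = 0.03829×0.0413×19.4

L ≈ 30.7 mm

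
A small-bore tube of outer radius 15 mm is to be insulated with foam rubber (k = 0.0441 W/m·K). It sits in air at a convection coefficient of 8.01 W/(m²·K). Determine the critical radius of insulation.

r_cr ≈ 5.51 mm

For a cylinder r_cr = k/h = 0.0441/8.01
r_cr = 5.51 mm; since the bare radius (15 mm) is above r_cr, any added insulation will reduce heat loss.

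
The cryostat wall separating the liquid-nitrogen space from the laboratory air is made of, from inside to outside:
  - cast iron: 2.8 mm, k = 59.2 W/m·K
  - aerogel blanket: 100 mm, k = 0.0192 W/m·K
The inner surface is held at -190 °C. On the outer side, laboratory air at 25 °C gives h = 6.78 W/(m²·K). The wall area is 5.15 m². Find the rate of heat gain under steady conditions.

Q ≈ 207 W

Series thermal resistances:
R_cast iron = L/(kA) = 0.0028/(59.2×5.15) = 9.184×10^-6 K/W
R_aerogel blanket = L/(kA) = 0.1/(0.0192×5.15) = 1.011 K/W
R_outer film = 1/(h_o·A) = 1/(6.78×5.15) = 0.02864 K/W
R_total = 1.04 K/W
Q = ΔT / R_total = 215 / 1.04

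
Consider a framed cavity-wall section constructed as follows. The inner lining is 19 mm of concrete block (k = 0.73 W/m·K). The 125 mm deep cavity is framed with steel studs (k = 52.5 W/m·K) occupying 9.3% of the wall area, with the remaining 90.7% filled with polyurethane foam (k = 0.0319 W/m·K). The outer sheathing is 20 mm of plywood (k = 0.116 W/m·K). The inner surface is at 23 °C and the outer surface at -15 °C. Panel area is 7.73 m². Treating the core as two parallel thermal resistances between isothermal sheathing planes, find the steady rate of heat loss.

Q ≈ 1310 W

Sheathing layers in series; stud and cavity paths in parallel between them.
R_inner = 0.019/(0.73×7.73) = 0.003367 K/W
R_stud  = 0.125/(52.5×0.093×7.73) = 0.003312 K/W
R_cav   = 0.125/(0.0319×0.907×7.73) = 0.5589 K/W
1/R_core = 1/R_stud + 1/R_cav → R_core = 0.003292 K/W
R_outer = 0.02/(0.116×7.73) = 0.0223 K/W
R_total = 0.02896 K/W
Q = ΔT/R_total = 38/0.02896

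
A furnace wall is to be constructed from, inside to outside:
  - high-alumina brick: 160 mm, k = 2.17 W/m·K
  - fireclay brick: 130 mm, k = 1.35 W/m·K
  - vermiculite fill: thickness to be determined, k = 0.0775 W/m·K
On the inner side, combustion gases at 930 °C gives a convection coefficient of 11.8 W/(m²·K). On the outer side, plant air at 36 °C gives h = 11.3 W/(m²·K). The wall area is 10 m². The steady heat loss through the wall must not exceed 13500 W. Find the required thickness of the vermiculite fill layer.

L ≈ 24.7 mm

Using the resistance-network approach (series):
R_inner film = 1/(h_i·A) = 1/(11.8×10) = 0.008475 K/W
R_high-alumina brick = L/(kA) = 0.16/(2.17×10) = 0.007373 K/W
R_fireclay brick = L/(kA) = 0.13/(1.35×10) = 0.00963 K/W
R_outer film = 1/(h_o·A) = 1/(11.3×10) = 0.00885 K/W
Sum of the known resistances R_other = 0.03433 K/W
Required total resistance R_tot = ΔT/Q_allow = 894/13500 = 0.06622 K/W
R_vermiculite fill = R_tot − R_other = 0.0319 K/W
L = R·k·A = 0.0319×0.0775×10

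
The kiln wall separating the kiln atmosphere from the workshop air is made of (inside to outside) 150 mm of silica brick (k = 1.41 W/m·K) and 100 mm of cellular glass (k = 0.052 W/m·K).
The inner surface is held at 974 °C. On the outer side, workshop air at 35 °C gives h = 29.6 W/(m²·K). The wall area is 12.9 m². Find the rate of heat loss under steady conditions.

Thermal resistances in series:
R_silica brick = L/(kA) = 0.15/(1.41×12.9) = 0.008247 K/W
R_cellular glass = L/(kA) = 0.1/(0.052×12.9) = 0.1491 K/W
R_outer film = 1/(h_o·A) = 1/(29.6×12.9) = 0.002619 K/W
R_total = 0.1599 K/W
Q = ΔT / R_total = 939 / 0.1599

Q ≈ 5870 W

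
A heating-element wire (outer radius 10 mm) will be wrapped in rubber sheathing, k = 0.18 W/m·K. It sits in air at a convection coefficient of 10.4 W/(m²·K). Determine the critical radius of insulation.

r_cr ≈ 17.3 mm

For a cylinder r_cr = k/h = 0.18/10.4
r_cr = 17.3 mm; since the bare radius (10 mm) is below r_cr, adding a thin layer of insulation will *increase* heat loss.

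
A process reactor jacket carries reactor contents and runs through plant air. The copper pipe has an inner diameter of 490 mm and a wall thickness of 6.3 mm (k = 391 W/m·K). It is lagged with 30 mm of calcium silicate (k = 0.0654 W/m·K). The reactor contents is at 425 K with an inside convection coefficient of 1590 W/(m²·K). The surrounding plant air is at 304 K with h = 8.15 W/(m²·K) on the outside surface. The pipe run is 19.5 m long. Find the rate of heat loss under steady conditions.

Q ≈ 6850 W

For a radial system each layer contributes R = ln(r_out/r_in)/(2πkL); films add R = 1/(hA).
R_inner film = 1/(h_i·2πr₁L) = 1/(1590×2π×0.245×19.5) = 2.095×10^-5 K/W
R_copper pipe wall = ln(251.3/245)/(2π×391×19.5) = 5.3×10^-7 K/W
R_calcium silicate = ln(281.3/251.3)/(2π×0.0654×19.5) = 0.01407 K/W
R_outer film = 1/(h_o·2πr_oL) = 1/(8.15×2π×0.2813×19.5) = 0.00356 K/W
R_total = 0.01766 K/W
Q = ΔT/R_total = 121/0.01766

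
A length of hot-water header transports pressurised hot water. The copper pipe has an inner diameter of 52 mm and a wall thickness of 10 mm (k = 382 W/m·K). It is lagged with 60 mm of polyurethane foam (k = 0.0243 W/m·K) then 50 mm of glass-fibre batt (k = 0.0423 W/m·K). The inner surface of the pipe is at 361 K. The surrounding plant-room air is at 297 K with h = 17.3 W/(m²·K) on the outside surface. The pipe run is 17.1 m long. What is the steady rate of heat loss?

Q ≈ 136 W

For a radial system each layer contributes R = ln(r_out/r_in)/(2πkL); films add R = 1/(hA).
R_copper pipe wall = ln(36/26)/(2π×382×17.1) = 7.929×10^-6 K/W
R_polyurethane foam = ln(96/36)/(2π×0.0243×17.1) = 0.3757 K/W
R_glass-fibre batt = ln(146/96)/(2π×0.0423×17.1) = 0.09225 K/W
R_outer film = 1/(h_o·2πr_oL) = 1/(17.3×2π×0.146×17.1) = 0.003685 K/W
R_total = 0.4716 K/W
Q = ΔT/R_total = 64/0.4716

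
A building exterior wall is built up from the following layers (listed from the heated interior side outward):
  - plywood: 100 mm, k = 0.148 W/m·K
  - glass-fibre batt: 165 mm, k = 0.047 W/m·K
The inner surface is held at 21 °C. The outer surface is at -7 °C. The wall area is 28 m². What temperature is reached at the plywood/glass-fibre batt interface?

Treating each layer as a thermal resistance in series:
R_plywood = L/(kA) = 0.1/(0.148×28) = 0.02413 K/W
R_glass-fibre batt = L/(kA) = 0.165/(0.047×28) = 0.1254 K/W
R_total = 0.1495 K/W;  Q = ΔT/R_total = 28/0.1495 = 187.3 W
T_interface = T_inner − Q·ΣR(inner→interface) = 21 − 187×0.02413

T ≈ 16.5 °C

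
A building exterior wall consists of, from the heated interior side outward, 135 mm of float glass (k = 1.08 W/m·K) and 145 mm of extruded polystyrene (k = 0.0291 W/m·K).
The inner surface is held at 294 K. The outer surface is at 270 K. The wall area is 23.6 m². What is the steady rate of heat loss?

Series thermal resistances:
R_float glass = L/(kA) = 0.135/(1.08×23.6) = 0.005297 K/W
R_extruded polystyrene = L/(kA) = 0.145/(0.0291×23.6) = 0.2111 K/W
R_total = 0.2164 K/W
Q = ΔT / R_total = 24 / 0.2164

Q ≈ 111 W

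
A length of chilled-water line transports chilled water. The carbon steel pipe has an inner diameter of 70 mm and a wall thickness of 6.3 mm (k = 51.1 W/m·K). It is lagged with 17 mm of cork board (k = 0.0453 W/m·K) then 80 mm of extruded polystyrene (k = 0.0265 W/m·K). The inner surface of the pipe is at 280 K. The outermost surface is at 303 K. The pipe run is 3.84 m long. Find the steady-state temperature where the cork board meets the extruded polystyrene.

T ≈ 284 K

Radial resistances (cylindrical: R_cond = ln(r_o/r_i)/(2πkL), R_conv = 1/(h·2πrL)):
R_carbon steel pipe wall = ln(41.3/35)/(2π×51.1×3.84) = 1.342×10^-4 K/W
R_cork board = ln(58.3/41.3)/(2π×0.0453×3.84) = 0.3154 K/W
R_extruded polystyrene = ln(138.3/58.3)/(2π×0.0265×3.84) = 1.351 K/W
R_total = 1.667 K/W
Q = ΔT/R_total = 23/1.667
Q = 13.8 W
T_interface = T_inner + Q·ΣR(inner→interface) = 280 + 13.8×0.3155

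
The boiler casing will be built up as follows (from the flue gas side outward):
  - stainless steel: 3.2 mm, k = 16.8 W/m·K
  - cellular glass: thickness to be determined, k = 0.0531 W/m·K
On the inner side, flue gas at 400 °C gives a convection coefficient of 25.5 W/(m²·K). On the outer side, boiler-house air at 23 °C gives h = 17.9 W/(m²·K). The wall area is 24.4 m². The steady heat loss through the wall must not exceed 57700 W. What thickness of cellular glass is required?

L ≈ 3.41 mm

Series thermal resistances:
R_inner film = 1/(h_i·A) = 1/(25.5×24.4) = 0.001607 K/W
R_stainless steel = L/(kA) = 0.0032/(16.8×24.4) = 7.806×10^-6 K/W
R_outer film = 1/(h_o·A) = 1/(17.9×24.4) = 0.00229 K/W
Sum of the known resistances R_other = 0.003905 K/W
Required total resistance R_tot = ΔT/Q_allow = 377/57700 = 0.006534 K/W
R_cellular glass = R_tot − R_other = 0.002629 K/W
L = R·k·A = 0.002629×0.0531×24.4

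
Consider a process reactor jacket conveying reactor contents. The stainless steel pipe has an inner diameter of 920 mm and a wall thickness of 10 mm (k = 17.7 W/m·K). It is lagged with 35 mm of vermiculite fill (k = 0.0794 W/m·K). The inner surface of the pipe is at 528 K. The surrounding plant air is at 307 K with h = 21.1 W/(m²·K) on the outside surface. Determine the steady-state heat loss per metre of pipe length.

q′ ≈ 1390 W/m

For a radial system each layer contributes R = ln(r_out/r_in)/(2πkL); films add R = 1/(hA).
R_stainless steel pipe wall = ln(470/460)/(2π×17.7×1) = 1.934×10^-4 K/W
R_vermiculite fill = ln(505/470)/(2π×0.0794×1) = 0.144 K/W
R_outer film = 1/(h_o·2πr_oL) = 1/(21.1×2π×0.505×1) = 0.01494 K/W
R_total = 0.1591 K/W
Q = ΔT/R_total = 221/0.1591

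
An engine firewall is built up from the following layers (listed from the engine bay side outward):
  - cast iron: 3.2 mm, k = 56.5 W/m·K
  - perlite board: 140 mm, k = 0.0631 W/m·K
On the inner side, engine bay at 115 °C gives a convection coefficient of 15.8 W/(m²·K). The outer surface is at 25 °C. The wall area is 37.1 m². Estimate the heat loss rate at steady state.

Q ≈ 1460 W

Series thermal resistances:
R_inner film = 1/(h_i·A) = 1/(15.8×37.1) = 0.001706 K/W
R_cast iron = L/(kA) = 0.0032/(56.5×37.1) = 1.527×10^-6 K/W
R_perlite board = L/(kA) = 0.14/(0.0631×37.1) = 0.0598 K/W
R_total = 0.06151 K/W
Q = ΔT / R_total = 90 / 0.06151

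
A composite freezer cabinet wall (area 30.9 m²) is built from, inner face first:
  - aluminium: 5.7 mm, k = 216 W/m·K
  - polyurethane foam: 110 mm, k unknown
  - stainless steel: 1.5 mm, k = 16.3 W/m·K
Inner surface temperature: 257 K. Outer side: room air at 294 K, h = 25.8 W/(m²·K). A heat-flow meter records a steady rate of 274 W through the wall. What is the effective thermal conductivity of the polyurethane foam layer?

k ≈ 0.0266 W/(m·K)

Treating each layer as a thermal resistance in series:
R_aluminium = L/(kA) = 0.0057/(216×30.9) = 8.54×10^-7 K/W
R_stainless steel = L/(kA) = 0.0015/(16.3×30.9) = 2.978×10^-6 K/W
R_outer film = 1/(h_o·A) = 1/(25.8×30.9) = 0.001254 K/W
Sum of known resistances R_other = 0.001258 K/W
Total R = ΔT/Q = 37/274 = 0.135 K/W
R_polyurethane foam = R_total − R_other = 0.1338 K/W
k = L/(R·A) = 0.11/(0.1338×30.9)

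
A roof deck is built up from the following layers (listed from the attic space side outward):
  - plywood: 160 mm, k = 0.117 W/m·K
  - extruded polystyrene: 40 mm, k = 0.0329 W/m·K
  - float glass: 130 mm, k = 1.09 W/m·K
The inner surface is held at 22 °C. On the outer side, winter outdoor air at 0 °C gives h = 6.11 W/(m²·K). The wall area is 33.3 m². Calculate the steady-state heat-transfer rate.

Q ≈ 256 W

Thermal resistances in series:
R_plywood = L/(kA) = 0.16/(0.117×33.3) = 0.04107 K/W
R_extruded polystyrene = L/(kA) = 0.04/(0.0329×33.3) = 0.03651 K/W
R_float glass = L/(kA) = 0.13/(1.09×33.3) = 0.003582 K/W
R_outer film = 1/(h_o·A) = 1/(6.11×33.3) = 0.004915 K/W
R_total = 0.08607 K/W
Q = ΔT / R_total = 22 / 0.08607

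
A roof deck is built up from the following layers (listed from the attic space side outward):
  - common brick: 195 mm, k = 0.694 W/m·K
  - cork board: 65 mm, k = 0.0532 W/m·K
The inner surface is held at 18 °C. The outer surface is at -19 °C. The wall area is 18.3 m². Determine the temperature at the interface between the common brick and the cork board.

T ≈ 11.1 °C

Series thermal resistances:
R_common brick = L/(kA) = 0.195/(0.694×18.3) = 0.01535 K/W
R_cork board = L/(kA) = 0.065/(0.0532×18.3) = 0.06677 K/W
R_total = 0.08212 K/W;  Q = ΔT/R_total = 37/0.08212 = 450.6 W
T_interface = T_inner − Q·ΣR(inner→interface) = 18 − 451×0.01535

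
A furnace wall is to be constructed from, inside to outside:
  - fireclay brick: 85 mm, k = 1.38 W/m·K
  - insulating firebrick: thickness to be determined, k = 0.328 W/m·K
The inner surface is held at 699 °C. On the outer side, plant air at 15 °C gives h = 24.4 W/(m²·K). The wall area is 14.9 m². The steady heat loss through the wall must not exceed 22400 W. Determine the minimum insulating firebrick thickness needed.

L ≈ 116 mm

Model the wall as resistances in series:
R_fireclay brick = L/(kA) = 0.085/(1.38×14.9) = 0.004134 K/W
R_outer film = 1/(h_o·A) = 1/(24.4×14.9) = 0.002751 K/W
Sum of the known resistances R_other = 0.006884 K/W
Required total resistance R_tot = ΔT/Q_allow = 684/22400 = 0.03054 K/W
R_insulating firebrick = R_tot − R_other = 0.02365 K/W
L = R·k·A = 0.02365×0.328×14.9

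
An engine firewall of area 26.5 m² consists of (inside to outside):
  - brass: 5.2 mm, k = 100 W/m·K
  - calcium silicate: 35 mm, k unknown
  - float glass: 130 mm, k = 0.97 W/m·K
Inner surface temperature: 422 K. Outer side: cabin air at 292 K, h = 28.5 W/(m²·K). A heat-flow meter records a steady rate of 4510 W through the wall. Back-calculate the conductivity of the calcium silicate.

k ≈ 0.0589 W/(m·K)

Series thermal resistances:
R_brass = L/(kA) = 0.0052/(100×26.5) = 1.962×10^-6 K/W
R_float glass = L/(kA) = 0.13/(0.97×26.5) = 0.005057 K/W
R_outer film = 1/(h_o·A) = 1/(28.5×26.5) = 0.001324 K/W
Sum of known resistances R_other = 0.006383 K/W
Total R = ΔT/Q = 130/4510 = 0.02882 K/W
R_calcium silicate = R_total − R_other = 0.02244 K/W
k = L/(R·A) = 0.035/(0.02244×26.5)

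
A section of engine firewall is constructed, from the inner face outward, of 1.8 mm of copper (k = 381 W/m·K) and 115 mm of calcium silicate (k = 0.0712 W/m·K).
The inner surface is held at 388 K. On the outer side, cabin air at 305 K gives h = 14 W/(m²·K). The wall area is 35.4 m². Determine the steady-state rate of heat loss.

Q ≈ 1740 W

Model the wall as resistances in series:
R_copper = L/(kA) = 0.0018/(381×35.4) = 1.335×10^-7 K/W
R_calcium silicate = L/(kA) = 0.115/(0.0712×35.4) = 0.04563 K/W
R_outer film = 1/(h_o·A) = 1/(14×35.4) = 0.002018 K/W
R_total = 0.04764 K/W
Q = ΔT / R_total = 83 / 0.04764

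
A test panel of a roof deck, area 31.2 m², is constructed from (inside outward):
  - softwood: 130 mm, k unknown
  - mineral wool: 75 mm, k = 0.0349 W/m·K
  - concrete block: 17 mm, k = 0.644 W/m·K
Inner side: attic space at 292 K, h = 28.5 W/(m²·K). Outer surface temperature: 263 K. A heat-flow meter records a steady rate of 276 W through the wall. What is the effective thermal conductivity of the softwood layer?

Thermal resistances in series:
R_inner film = 1/(h_i·A) = 1/(28.5×31.2) = 0.001125 K/W
R_mineral wool = L/(kA) = 0.075/(0.0349×31.2) = 0.06888 K/W
R_concrete block = L/(kA) = 0.017/(0.644×31.2) = 8.461×10^-4 K/W
Sum of known resistances R_other = 0.07085 K/W
Total R = ΔT/Q = 29/276 = 0.1051 K/W
R_softwood = R_total − R_other = 0.03422 K/W
k = L/(R·A) = 0.13/(0.03422×31.2)

k ≈ 0.122 W/(m·K)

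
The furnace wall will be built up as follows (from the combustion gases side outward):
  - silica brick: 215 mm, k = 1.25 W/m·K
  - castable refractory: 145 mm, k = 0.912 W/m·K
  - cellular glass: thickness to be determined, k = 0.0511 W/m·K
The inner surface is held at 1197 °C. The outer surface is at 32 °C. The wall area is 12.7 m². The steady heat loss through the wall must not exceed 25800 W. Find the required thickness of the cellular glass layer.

Thermal resistances in series:
R_silica brick = L/(kA) = 0.215/(1.25×12.7) = 0.01354 K/W
R_castable refractory = L/(kA) = 0.145/(0.912×12.7) = 0.01252 K/W
Sum of the known resistances R_other = 0.02606 K/W
Required total resistance R_tot = ΔT/Q_allow = 1165/25800 = 0.04516 K/W
R_cellular glass = R_tot − R_other = 0.01909 K/W
L = R·k·A = 0.01909×0.0511×12.7

L ≈ 12.4 mm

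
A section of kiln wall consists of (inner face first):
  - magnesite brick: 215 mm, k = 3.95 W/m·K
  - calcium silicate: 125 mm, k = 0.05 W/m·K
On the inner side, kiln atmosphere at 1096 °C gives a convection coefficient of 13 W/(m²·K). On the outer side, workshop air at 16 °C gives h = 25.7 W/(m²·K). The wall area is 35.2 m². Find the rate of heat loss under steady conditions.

Series thermal resistances:
R_inner film = 1/(h_i·A) = 1/(13×35.2) = 0.002185 K/W
R_magnesite brick = L/(kA) = 0.215/(3.95×35.2) = 0.001546 K/W
R_calcium silicate = L/(kA) = 0.125/(0.05×35.2) = 0.07102 K/W
R_outer film = 1/(h_o·A) = 1/(25.7×35.2) = 0.001105 K/W
R_total = 0.07586 K/W
Q = ΔT / R_total = 1080 / 0.07586

Q ≈ 14200 W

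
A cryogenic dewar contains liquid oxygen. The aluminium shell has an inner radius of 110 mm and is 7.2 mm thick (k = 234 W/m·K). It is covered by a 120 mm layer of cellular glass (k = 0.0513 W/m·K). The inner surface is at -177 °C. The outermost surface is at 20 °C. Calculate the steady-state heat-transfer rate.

Spherical conduction: R = (1/r_in − 1/r_out)/(4πk) per layer; series-sum.
R_aluminium shell = (1/0.11 − 1/0.1172)/(4π×234) = 1.899×10^-4 K/W
R_cellular glass = (1/0.1172 − 1/0.2372)/(4π×0.0513) = 6.696 K/W
R_total = 6.696 K/W
Q = ΔT/R_total = 197/6.696

Q ≈ 29.4 W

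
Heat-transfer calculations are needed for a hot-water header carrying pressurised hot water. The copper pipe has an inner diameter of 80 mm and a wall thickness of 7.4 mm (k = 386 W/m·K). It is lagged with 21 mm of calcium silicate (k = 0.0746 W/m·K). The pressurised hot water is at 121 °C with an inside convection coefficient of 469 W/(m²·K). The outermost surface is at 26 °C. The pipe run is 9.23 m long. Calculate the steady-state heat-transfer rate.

Cylindrical conduction, so R = ln(r₂/r₁)/(2πkL) per layer, in series:
R_inner film = 1/(h_i·2πr₁L) = 1/(469×2π×0.04×9.23) = 9.191×10^-4 K/W
R_copper pipe wall = ln(47.4/40)/(2π×386×9.23) = 7.583×10^-6 K/W
R_calcium silicate = ln(68.4/47.4)/(2π×0.0746×9.23) = 0.08477 K/W
R_total = 0.0857 K/W
Q = ΔT/R_total = 95/0.0857

Q ≈ 1110 W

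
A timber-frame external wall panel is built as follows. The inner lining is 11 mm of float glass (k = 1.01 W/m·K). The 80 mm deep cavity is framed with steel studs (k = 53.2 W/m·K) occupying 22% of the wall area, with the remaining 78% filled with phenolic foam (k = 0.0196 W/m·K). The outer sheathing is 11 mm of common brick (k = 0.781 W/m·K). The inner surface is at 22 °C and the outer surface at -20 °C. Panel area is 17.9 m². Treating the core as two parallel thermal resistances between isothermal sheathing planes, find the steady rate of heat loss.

Q ≈ 23600 W

Sheathing layers in series; stud and cavity paths in parallel between them.
R_inner = 0.011/(1.01×17.9) = 6.084×10^-4 K/W
R_stud  = 0.08/(53.2×0.22×17.9) = 3.819×10^-4 K/W
R_cav   = 0.08/(0.0196×0.78×17.9) = 0.2923 K/W
1/R_core = 1/R_stud + 1/R_cav → R_core = 3.814×10^-4 K/W
R_outer = 0.011/(0.781×17.9) = 7.868×10^-4 K/W
R_total = 0.001777 K/W
Q = ΔT/R_total = 42/0.001777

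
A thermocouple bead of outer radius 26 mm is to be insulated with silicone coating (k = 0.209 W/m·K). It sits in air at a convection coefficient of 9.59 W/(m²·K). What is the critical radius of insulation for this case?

For a sphere r_cr = 2k/h = 2×0.209/9.59
r_cr = 43.6 mm; since the bare radius (26 mm) is below r_cr, adding a thin layer of insulation will *increase* heat loss.

r_cr ≈ 43.6 mm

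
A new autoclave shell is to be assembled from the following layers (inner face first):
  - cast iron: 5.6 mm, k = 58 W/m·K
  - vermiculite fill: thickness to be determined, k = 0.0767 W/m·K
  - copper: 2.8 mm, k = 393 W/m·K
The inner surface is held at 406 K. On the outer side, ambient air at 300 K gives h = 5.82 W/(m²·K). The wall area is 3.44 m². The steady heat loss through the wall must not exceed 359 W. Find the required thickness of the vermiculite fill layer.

L ≈ 64.7 mm

Treating each layer as a thermal resistance in series:
R_cast iron = L/(kA) = 0.0056/(58×3.44) = 2.807×10^-5 K/W
R_copper = L/(kA) = 0.0028/(393×3.44) = 2.071×10^-6 K/W
R_outer film = 1/(h_o·A) = 1/(5.82×3.44) = 0.04995 K/W
Sum of the known resistances R_other = 0.04998 K/W
Required total resistance R_tot = ΔT/Q_allow = 106/359 = 0.2953 K/W
R_vermiculite fill = R_tot − R_other = 0.2453 K/W
L = R·k·A = 0.2453×0.0767×3.44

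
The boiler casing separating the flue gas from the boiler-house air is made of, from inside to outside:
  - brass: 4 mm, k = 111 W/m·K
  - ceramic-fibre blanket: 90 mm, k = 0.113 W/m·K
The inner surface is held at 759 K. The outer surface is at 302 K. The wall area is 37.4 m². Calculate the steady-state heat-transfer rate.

Series thermal resistances:
R_brass = L/(kA) = 0.004/(111×37.4) = 9.635×10^-7 K/W
R_ceramic-fibre blanket = L/(kA) = 0.09/(0.113×37.4) = 0.0213 K/W
R_total = 0.0213 K/W
Q = ΔT / R_total = 457 / 0.0213

Q ≈ 21500 W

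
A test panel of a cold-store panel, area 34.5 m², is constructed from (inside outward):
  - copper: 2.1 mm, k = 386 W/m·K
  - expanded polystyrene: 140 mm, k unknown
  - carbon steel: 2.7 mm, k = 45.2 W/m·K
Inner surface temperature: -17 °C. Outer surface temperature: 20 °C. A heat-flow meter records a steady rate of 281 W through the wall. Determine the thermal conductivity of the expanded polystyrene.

Using the resistance-network approach (series):
R_copper = L/(kA) = 0.0021/(386×34.5) = 1.577×10^-7 K/W
R_carbon steel = L/(kA) = 0.0027/(45.2×34.5) = 1.731×10^-6 K/W
Sum of known resistances R_other = 1.889×10^-6 K/W
Total R = ΔT/Q = 37/281 = 0.1317 K/W
R_expanded polystyrene = R_total − R_other = 0.1317 K/W
k = L/(R·A) = 0.14/(0.1317×34.5)

k ≈ 0.0308 W/(m·K)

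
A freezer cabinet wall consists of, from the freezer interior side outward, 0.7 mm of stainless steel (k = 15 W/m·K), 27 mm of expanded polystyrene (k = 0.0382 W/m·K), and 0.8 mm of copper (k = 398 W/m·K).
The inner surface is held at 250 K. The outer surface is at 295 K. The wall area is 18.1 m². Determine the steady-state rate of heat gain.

Treating each layer as a thermal resistance in series:
R_stainless steel = L/(kA) = 0.0007/(15×18.1) = 2.578×10^-6 K/W
R_expanded polystyrene = L/(kA) = 0.027/(0.0382×18.1) = 0.03905 K/W
R_copper = L/(kA) = 0.0008/(398×18.1) = 1.111×10^-7 K/W
R_total = 0.03905 K/W
Q = ΔT / R_total = 45 / 0.03905

Q ≈ 1150 W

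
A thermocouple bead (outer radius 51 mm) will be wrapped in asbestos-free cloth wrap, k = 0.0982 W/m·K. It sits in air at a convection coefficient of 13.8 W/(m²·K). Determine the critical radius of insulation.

For a sphere r_cr = 2k/h = 2×0.0982/13.8
r_cr = 14.2 mm; since the bare radius (51 mm) is above r_cr, any added insulation will reduce heat loss.

r_cr ≈ 14.2 mm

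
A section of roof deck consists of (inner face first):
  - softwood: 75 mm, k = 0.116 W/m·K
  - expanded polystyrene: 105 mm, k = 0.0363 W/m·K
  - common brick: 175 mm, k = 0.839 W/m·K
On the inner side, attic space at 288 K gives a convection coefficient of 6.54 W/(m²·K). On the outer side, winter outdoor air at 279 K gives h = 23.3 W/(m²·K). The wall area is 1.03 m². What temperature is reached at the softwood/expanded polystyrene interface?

Using the resistance-network approach (series):
R_inner film = 1/(h_i·A) = 1/(6.54×1.03) = 0.1485 K/W
R_softwood = L/(kA) = 0.075/(0.116×1.03) = 0.6277 K/W
R_expanded polystyrene = L/(kA) = 0.105/(0.0363×1.03) = 2.808 K/W
R_common brick = L/(kA) = 0.175/(0.839×1.03) = 0.2025 K/W
R_outer film = 1/(h_o·A) = 1/(23.3×1.03) = 0.04167 K/W
R_total = 3.829 K/W;  Q = ΔT/R_total = 9/3.829 = 2.351 W
T_interface = T_inner − Q·ΣR(inner→interface) = 288 − 2.35×0.7762

T ≈ 286 K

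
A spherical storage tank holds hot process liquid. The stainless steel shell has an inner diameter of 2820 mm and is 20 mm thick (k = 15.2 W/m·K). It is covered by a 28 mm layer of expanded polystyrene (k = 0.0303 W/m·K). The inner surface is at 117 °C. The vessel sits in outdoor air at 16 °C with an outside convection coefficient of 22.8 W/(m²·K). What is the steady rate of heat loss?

Each spherical layer contributes R = (1/r_i − 1/r_o)/(4πk):
R_stainless steel shell = (1/1.41 − 1/1.43)/(4π×15.2) = 5.193×10^-5 K/W
R_expanded polystyrene = (1/1.43 − 1/1.458)/(4π×0.0303) = 0.03527 K/W
R_outer film = 1/(h·4πr_o²) = 1/(22.8×4π×1.458²) = 0.001642 K/W
R_total = 0.03696 K/W
Q = ΔT/R_total = 101/0.03696

Q ≈ 2730 W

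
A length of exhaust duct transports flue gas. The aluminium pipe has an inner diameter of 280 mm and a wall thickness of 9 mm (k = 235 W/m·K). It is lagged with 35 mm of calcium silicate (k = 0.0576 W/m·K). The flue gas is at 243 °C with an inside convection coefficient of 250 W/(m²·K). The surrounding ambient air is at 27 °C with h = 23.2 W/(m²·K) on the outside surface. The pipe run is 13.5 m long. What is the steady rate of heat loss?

Q ≈ 4670 W

Radial resistances (cylindrical: R_cond = ln(r_o/r_i)/(2πkL), R_conv = 1/(h·2πrL)):
R_inner film = 1/(h_i·2πr₁L) = 1/(250×2π×0.14×13.5) = 3.368×10^-4 K/W
R_aluminium pipe wall = ln(149/140)/(2π×235×13.5) = 3.126×10^-6 K/W
R_calcium silicate = ln(184/149)/(2π×0.0576×13.5) = 0.04318 K/W
R_outer film = 1/(h_o·2πr_oL) = 1/(23.2×2π×0.184×13.5) = 0.002762 K/W
R_total = 0.04629 K/W
Q = ΔT/R_total = 216/0.04629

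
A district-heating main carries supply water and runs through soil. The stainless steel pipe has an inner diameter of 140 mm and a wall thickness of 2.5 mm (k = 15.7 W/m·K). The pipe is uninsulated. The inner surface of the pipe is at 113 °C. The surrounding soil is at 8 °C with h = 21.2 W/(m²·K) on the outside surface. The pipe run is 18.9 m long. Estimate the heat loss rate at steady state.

Q ≈ 19100 W

Per-layer cylindrical resistances, series-summed:
R_stainless steel pipe wall = ln(72.5/70)/(2π×15.7×18.9) = 1.882×10^-5 K/W
R_outer film = 1/(h_o·2πr_oL) = 1/(21.2×2π×0.0725×18.9) = 0.005479 K/W
R_total = 0.005498 K/W
Q = ΔT/R_total = 105/0.005498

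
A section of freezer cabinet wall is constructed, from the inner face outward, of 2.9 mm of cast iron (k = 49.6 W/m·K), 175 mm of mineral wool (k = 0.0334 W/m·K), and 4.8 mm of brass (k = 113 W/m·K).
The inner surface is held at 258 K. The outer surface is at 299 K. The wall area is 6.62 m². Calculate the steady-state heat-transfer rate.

Q ≈ 51.8 W

Thermal resistances in series:
R_cast iron = L/(kA) = 0.0029/(49.6×6.62) = 8.832×10^-6 K/W
R_mineral wool = L/(kA) = 0.175/(0.0334×6.62) = 0.7915 K/W
R_brass = L/(kA) = 0.0048/(113×6.62) = 6.417×10^-6 K/W
R_total = 0.7915 K/W
Q = ΔT / R_total = 41 / 0.7915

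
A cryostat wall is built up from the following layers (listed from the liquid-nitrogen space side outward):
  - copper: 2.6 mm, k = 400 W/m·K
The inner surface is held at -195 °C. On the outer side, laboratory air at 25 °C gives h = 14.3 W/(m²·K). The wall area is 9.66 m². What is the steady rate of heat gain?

Q ≈ 30400 W

Thermal resistances in series:
R_copper = L/(kA) = 0.0026/(400×9.66) = 6.729×10^-7 K/W
R_outer film = 1/(h_o·A) = 1/(14.3×9.66) = 0.007239 K/W
R_total = 0.00724 K/W
Q = ΔT / R_total = 220 / 0.00724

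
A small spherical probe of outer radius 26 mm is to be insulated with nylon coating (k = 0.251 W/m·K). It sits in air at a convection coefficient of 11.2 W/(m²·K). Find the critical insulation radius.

For a sphere r_cr = 2k/h = 2×0.251/11.2
r_cr = 44.8 mm; since the bare radius (26 mm) is below r_cr, adding a thin layer of insulation will *increase* heat loss.

r_cr ≈ 44.8 mm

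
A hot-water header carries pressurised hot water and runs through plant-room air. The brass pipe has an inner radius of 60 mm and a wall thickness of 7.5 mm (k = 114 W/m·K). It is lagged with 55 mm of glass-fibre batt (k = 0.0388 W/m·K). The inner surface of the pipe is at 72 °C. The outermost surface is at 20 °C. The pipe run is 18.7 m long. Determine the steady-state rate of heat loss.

Per-layer cylindrical resistances, series-summed:
R_brass pipe wall = ln(67.5/60)/(2π×114×18.7) = 8.793×10^-6 K/W
R_glass-fibre batt = ln(122.5/67.5)/(2π×0.0388×18.7) = 0.1307 K/W
R_total = 0.1307 K/W
Q = ΔT/R_total = 52/0.1307

Q ≈ 398 W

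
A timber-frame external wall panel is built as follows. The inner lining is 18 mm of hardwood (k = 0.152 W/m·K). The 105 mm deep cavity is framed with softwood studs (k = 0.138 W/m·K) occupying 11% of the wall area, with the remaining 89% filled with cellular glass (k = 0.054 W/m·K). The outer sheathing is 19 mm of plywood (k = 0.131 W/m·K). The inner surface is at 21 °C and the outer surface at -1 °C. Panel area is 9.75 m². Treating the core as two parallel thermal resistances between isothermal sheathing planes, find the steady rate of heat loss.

Q ≈ 111 W

Sheathing layers in series; stud and cavity paths in parallel between them.
R_inner = 0.018/(0.152×9.75) = 0.01215 K/W
R_stud  = 0.105/(0.138×0.11×9.75) = 0.7094 K/W
R_cav   = 0.105/(0.054×0.89×9.75) = 0.2241 K/W
1/R_core = 1/R_stud + 1/R_cav → R_core = 0.1703 K/W
R_outer = 0.019/(0.131×9.75) = 0.01488 K/W
R_total = 0.1973 K/W
Q = ΔT/R_total = 22/0.1973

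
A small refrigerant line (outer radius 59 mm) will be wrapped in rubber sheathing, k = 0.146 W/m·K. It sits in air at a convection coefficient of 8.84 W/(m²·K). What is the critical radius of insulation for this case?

r_cr ≈ 16.5 mm

For a cylinder r_cr = k/h = 0.146/8.84
r_cr = 16.5 mm; since the bare radius (59 mm) is above r_cr, any added insulation will reduce heat loss.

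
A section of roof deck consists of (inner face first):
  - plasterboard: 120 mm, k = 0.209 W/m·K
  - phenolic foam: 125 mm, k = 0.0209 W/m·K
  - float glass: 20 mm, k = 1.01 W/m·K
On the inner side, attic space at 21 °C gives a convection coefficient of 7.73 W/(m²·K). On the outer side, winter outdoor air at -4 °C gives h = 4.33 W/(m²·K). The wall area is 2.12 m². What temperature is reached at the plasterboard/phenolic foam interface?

Model the wall as resistances in series:
R_inner film = 1/(h_i·A) = 1/(7.73×2.12) = 0.06102 K/W
R_plasterboard = L/(kA) = 0.12/(0.209×2.12) = 0.2708 K/W
R_phenolic foam = L/(kA) = 0.125/(0.0209×2.12) = 2.821 K/W
R_float glass = L/(kA) = 0.02/(1.01×2.12) = 0.009341 K/W
R_outer film = 1/(h_o·A) = 1/(4.33×2.12) = 0.1089 K/W
R_total = 3.271 K/W;  Q = ΔT/R_total = 25/3.271 = 7.642 W
T_interface = T_inner − Q·ΣR(inner→interface) = 21 − 7.64×0.3319

T ≈ 18.5 °C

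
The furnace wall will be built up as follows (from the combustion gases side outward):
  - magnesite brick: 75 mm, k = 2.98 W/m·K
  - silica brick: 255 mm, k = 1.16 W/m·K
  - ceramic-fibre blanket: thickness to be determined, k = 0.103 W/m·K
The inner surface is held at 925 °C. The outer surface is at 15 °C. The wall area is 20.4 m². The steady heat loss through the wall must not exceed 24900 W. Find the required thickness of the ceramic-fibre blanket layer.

L ≈ 51.6 mm

Using the resistance-network approach (series):
R_magnesite brick = L/(kA) = 0.075/(2.98×20.4) = 0.001234 K/W
R_silica brick = L/(kA) = 0.255/(1.16×20.4) = 0.01078 K/W
Sum of the known resistances R_other = 0.01201 K/W
Required total resistance R_tot = ΔT/Q_allow = 910/24900 = 0.03655 K/W
R_ceramic-fibre blanket = R_tot − R_other = 0.02454 K/W
L = R·k·A = 0.02454×0.103×20.4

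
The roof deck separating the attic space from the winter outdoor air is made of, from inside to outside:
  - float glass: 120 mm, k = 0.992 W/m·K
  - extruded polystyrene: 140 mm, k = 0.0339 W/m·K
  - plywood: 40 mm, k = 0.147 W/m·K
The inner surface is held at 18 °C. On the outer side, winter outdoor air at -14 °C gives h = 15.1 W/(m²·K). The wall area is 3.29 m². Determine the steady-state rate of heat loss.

Series thermal resistances:
R_float glass = L/(kA) = 0.12/(0.992×3.29) = 0.03677 K/W
R_extruded polystyrene = L/(kA) = 0.14/(0.0339×3.29) = 1.255 K/W
R_plywood = L/(kA) = 0.04/(0.147×3.29) = 0.08271 K/W
R_outer film = 1/(h_o·A) = 1/(15.1×3.29) = 0.02013 K/W
R_total = 1.395 K/W
Q = ΔT / R_total = 32 / 1.395

Q ≈ 22.9 W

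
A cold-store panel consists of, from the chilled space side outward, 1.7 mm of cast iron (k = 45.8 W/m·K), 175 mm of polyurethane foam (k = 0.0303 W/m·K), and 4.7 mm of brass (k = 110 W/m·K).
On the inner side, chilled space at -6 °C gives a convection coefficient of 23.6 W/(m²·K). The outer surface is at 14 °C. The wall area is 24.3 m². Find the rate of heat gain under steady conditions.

Model the wall as resistances in series:
R_inner film = 1/(h_i·A) = 1/(23.6×24.3) = 0.001744 K/W
R_cast iron = L/(kA) = 0.0017/(45.8×24.3) = 1.527×10^-6 K/W
R_polyurethane foam = L/(kA) = 0.175/(0.0303×24.3) = 0.2377 K/W
R_brass = L/(kA) = 0.0047/(110×24.3) = 1.758×10^-6 K/W
R_total = 0.2394 K/W
Q = ΔT / R_total = 20 / 0.2394

Q ≈ 83.5 W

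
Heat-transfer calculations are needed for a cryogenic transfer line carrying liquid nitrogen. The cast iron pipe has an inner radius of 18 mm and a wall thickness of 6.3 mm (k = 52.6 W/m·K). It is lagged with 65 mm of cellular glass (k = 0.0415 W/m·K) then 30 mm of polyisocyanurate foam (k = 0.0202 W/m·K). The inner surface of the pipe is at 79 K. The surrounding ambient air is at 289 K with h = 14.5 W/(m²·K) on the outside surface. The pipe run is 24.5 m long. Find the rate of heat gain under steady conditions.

Radial resistances (cylindrical: R_cond = ln(r_o/r_i)/(2πkL), R_conv = 1/(h·2πrL)):
R_cast iron pipe wall = ln(24.3/18)/(2π×52.6×24.5) = 3.706×10^-5 K/W
R_cellular glass = ln(89.3/24.3)/(2π×0.0415×24.5) = 0.2037 K/W
R_polyisocyanurate foam = ln(119.3/89.3)/(2π×0.0202×24.5) = 0.09315 K/W
R_outer film = 1/(h_o·2πr_oL) = 1/(14.5×2π×0.1193×24.5) = 0.003755 K/W
R_total = 0.3007 K/W
Q = ΔT/R_total = 210/0.3007

Q ≈ 698 W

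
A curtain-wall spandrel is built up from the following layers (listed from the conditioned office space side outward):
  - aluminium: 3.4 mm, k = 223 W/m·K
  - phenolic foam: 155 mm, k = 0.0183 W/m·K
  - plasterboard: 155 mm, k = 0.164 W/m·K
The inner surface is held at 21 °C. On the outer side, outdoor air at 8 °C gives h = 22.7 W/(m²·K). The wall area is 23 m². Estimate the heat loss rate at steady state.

Series thermal resistances:
R_aluminium = L/(kA) = 0.0034/(223×23) = 6.629×10^-7 K/W
R_phenolic foam = L/(kA) = 0.155/(0.0183×23) = 0.3683 K/W
R_plasterboard = L/(kA) = 0.155/(0.164×23) = 0.04109 K/W
R_outer film = 1/(h_o·A) = 1/(22.7×23) = 0.001915 K/W
R_total = 0.4113 K/W
Q = ΔT / R_total = 13 / 0.4113

Q ≈ 31.6 W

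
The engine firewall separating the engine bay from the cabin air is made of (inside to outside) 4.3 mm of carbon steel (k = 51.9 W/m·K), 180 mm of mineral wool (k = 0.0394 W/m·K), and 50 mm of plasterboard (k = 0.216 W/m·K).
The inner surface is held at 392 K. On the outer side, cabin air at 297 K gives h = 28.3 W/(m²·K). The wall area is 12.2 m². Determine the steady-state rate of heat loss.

Model the wall as resistances in series:
R_carbon steel = L/(kA) = 0.0043/(51.9×12.2) = 6.791×10^-6 K/W
R_mineral wool = L/(kA) = 0.18/(0.0394×12.2) = 0.3745 K/W
R_plasterboard = L/(kA) = 0.05/(0.216×12.2) = 0.01897 K/W
R_outer film = 1/(h_o·A) = 1/(28.3×12.2) = 0.002896 K/W
R_total = 0.3963 K/W
Q = ΔT / R_total = 95 / 0.3963

Q ≈ 240 W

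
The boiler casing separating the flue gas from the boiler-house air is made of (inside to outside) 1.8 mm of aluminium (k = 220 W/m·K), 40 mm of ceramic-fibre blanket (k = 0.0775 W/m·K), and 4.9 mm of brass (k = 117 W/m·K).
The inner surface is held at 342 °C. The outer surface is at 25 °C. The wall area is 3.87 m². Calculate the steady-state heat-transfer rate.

Q ≈ 2380 W

Model the wall as resistances in series:
R_aluminium = L/(kA) = 0.0018/(220×3.87) = 2.114×10^-6 K/W
R_ceramic-fibre blanket = L/(kA) = 0.04/(0.0775×3.87) = 0.1334 K/W
R_brass = L/(kA) = 0.0049/(117×3.87) = 1.082×10^-5 K/W
R_total = 0.1334 K/W
Q = ΔT / R_total = 317 / 0.1334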